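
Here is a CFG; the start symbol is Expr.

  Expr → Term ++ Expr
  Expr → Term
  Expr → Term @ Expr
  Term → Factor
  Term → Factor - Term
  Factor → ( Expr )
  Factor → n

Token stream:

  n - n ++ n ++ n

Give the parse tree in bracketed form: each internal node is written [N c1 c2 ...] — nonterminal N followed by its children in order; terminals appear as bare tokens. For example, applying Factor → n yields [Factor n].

Expr
Term ++ Expr
Factor - Term ++ Expr
n - Term ++ Expr
n - Factor ++ Expr
n - n ++ Expr
n - n ++ Term ++ Expr
n - n ++ Factor ++ Expr
n - n ++ n ++ Expr
n - n ++ n ++ Term
n - n ++ n ++ Factor
n - n ++ n ++ n

[Expr [Term [Factor n] - [Term [Factor n]]] ++ [Expr [Term [Factor n]] ++ [Expr [Term [Factor n]]]]]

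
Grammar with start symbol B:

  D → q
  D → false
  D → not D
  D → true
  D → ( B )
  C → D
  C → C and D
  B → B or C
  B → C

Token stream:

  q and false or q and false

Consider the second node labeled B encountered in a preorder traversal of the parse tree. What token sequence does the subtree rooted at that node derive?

[B [B [C [C [D q]] and [D false]]] or [C [C [D q]] and [D false]]]

q and false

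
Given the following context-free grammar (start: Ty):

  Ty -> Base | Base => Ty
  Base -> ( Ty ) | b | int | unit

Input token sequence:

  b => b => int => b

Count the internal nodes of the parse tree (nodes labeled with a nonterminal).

8

[Ty [Base b] => [Ty [Base b] => [Ty [Base int] => [Ty [Base b]]]]]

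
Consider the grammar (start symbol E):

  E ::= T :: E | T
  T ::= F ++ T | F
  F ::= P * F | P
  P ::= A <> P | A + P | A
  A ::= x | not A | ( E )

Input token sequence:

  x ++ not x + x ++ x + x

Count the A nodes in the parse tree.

[E [T [F [P [A x]]] ++ [T [F [P [A not [A x]] + [P [A x]]]] ++ [T [F [P [A x] + [P [A x]]]]]]]]

6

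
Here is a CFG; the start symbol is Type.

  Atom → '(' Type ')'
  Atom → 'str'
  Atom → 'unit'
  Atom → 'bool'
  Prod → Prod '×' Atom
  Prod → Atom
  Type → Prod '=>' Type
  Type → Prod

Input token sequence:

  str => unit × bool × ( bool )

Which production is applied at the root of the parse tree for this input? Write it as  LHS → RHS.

Type → Prod '=>' Type

[Type [Prod [Atom str]] => [Type [Prod [Prod [Prod [Atom unit]] × [Atom bool]] × [Atom ( [Type [Prod [Atom bool]]] )]]]]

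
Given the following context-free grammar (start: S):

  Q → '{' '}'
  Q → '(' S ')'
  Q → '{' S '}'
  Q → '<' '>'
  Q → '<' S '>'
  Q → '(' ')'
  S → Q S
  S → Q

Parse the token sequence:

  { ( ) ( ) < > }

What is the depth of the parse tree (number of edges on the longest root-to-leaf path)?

[S [Q { [S [Q ( )] [S [Q ( )] [S [Q < >]]]] }]]

6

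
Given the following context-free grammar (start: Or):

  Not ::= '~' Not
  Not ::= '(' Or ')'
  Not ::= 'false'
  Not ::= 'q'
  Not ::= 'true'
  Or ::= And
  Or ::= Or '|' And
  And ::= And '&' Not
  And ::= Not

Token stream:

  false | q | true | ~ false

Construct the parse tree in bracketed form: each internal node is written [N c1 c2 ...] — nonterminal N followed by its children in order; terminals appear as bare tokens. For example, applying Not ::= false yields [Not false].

Or
Or | And
Or | And | And
Or | And | And | And
And | And | And | And
Not | And | And | And
false | And | And | And
false | Not | And | And
false | q | And | And
false | q | Not | And
false | q | true | And
false | q | true | Not
false | q | true | ~ Not
false | q | true | ~ false

[Or [Or [Or [Or [And [Not false]]] | [And [Not q]]] | [And [Not true]]] | [And [Not ~ [Not false]]]]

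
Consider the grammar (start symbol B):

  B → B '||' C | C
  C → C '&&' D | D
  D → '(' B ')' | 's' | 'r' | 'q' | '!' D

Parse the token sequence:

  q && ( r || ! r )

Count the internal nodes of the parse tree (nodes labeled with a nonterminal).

[B [C [C [D q]] && [D ( [B [B [C [D r]]] || [C [D ! [D r]]]] )]]]

12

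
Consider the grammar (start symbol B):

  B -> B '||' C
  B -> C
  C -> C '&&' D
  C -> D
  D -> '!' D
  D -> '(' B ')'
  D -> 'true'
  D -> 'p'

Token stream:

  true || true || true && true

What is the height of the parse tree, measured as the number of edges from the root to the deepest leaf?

[B [B [B [C [D true]]] || [C [D true]]] || [C [C [D true]] && [D true]]]

5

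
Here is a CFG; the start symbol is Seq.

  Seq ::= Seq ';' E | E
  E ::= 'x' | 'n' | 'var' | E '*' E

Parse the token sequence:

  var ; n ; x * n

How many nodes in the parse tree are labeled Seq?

3

[Seq [Seq [Seq [E var]] ; [E n]] ; [E [E x] * [E n]]]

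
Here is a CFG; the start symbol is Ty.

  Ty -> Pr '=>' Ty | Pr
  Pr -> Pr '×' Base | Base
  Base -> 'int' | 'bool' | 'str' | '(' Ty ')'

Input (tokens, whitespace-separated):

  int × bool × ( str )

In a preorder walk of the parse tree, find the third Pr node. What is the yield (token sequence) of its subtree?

int

[Ty [Pr [Pr [Pr [Base int]] × [Base bool]] × [Base ( [Ty [Pr [Base str]]] )]]]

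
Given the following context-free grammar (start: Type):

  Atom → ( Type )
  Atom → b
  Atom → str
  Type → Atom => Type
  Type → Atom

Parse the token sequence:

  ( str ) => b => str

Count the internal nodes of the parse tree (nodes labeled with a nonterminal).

[Type [Atom ( [Type [Atom str]] )] => [Type [Atom b] => [Type [Atom str]]]]

8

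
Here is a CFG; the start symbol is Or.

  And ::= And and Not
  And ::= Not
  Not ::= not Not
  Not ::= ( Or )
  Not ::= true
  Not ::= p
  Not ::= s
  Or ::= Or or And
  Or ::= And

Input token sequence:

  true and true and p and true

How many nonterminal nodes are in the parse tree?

9

[Or [And [And [And [And [Not true]] and [Not true]] and [Not p]] and [Not true]]]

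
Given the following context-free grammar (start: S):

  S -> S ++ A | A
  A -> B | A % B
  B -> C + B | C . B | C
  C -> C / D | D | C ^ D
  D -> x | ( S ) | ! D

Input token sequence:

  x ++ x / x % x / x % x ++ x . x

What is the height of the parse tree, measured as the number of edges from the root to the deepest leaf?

[S [S [S [A [B [C [D x]]]]] ++ [A [A [A [B [C [C [D x]] / [D x]]]] % [B [C [C [D x]] / [D x]]]] % [B [C [D x]]]]] ++ [A [B [C [D x]] . [B [C [D x]]]]]]

9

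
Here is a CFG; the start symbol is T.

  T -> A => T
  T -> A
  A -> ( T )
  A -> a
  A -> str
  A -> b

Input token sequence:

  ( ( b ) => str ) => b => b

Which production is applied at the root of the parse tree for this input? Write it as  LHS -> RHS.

T -> A => T

[T [A ( [T [A ( [T [A b]] )] => [T [A str]]] )] => [T [A b] => [T [A b]]]]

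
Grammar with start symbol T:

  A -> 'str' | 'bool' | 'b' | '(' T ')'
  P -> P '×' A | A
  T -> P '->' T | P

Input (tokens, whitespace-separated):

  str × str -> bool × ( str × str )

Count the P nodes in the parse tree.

6

[T [P [P [A str]] × [A str]] -> [T [P [P [A bool]] × [A ( [T [P [P [A str]] × [A str]]] )]]]]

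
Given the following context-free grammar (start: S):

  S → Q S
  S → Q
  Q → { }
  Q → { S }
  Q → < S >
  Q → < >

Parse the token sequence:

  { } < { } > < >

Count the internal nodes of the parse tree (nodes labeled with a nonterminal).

[S [Q { }] [S [Q < [S [Q { }]] >] [S [Q < >]]]]

8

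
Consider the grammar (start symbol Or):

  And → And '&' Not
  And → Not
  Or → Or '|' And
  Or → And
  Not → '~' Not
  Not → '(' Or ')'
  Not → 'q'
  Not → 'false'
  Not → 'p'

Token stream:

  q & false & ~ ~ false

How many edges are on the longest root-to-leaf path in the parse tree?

[Or [And [And [And [Not q]] & [Not false]] & [Not ~ [Not ~ [Not false]]]]]

5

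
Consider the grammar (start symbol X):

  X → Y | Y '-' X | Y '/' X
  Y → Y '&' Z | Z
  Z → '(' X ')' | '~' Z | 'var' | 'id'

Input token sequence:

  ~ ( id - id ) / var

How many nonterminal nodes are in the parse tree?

13

[X [Y [Z ~ [Z ( [X [Y [Z id]] - [X [Y [Z id]]]] )]]] / [X [Y [Z var]]]]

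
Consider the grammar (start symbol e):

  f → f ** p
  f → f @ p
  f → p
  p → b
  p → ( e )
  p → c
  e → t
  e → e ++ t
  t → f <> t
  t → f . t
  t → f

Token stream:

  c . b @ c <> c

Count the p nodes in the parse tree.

4

[e [t [f [p c]] . [t [f [f [p b]] @ [p c]] <> [t [f [p c]]]]]]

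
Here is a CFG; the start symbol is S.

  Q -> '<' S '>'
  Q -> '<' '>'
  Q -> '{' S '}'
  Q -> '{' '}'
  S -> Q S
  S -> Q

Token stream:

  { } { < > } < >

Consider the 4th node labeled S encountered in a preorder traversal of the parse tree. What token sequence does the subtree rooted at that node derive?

< >

[S [Q { }] [S [Q { [S [Q < >]] }] [S [Q < >]]]]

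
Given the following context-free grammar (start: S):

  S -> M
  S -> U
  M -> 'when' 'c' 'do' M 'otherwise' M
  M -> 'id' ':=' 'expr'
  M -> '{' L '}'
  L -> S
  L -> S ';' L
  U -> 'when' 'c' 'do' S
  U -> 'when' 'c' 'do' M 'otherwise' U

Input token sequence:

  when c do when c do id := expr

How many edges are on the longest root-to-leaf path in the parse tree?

6

[S [U when c do [S [U when c do [S [M id := expr]]]]]]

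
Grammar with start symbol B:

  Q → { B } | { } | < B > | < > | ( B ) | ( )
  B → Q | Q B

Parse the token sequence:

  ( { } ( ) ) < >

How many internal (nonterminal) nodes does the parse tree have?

8

[B [Q ( [B [Q { }] [B [Q ( )]]] )] [B [Q < >]]]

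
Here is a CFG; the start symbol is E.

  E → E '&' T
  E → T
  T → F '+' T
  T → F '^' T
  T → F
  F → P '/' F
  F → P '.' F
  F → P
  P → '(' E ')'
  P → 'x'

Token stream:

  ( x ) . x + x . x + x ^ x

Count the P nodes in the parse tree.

7

[E [T [F [P ( [E [T [F [P x]]]] )] . [F [P x]]] + [T [F [P x] . [F [P x]]] + [T [F [P x]] ^ [T [F [P x]]]]]]]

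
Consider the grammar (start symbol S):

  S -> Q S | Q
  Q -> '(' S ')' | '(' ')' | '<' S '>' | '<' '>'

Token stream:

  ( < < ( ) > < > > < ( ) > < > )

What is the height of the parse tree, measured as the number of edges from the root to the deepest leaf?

8

[S [Q ( [S [Q < [S [Q < [S [Q ( )]] >] [S [Q < >]]] >] [S [Q < [S [Q ( )]] >] [S [Q < >]]]] )]]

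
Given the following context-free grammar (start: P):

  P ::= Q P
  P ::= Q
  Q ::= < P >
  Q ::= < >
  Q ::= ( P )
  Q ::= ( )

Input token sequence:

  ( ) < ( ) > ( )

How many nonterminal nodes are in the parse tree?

8

[P [Q ( )] [P [Q < [P [Q ( )]] >] [P [Q ( )]]]]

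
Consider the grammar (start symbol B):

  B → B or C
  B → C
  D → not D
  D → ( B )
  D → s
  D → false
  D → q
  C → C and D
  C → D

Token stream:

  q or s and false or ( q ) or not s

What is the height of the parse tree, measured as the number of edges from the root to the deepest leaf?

7

[B [B [B [B [C [D q]]] or [C [C [D s]] and [D false]]] or [C [D ( [B [C [D q]]] )]]] or [C [D not [D s]]]]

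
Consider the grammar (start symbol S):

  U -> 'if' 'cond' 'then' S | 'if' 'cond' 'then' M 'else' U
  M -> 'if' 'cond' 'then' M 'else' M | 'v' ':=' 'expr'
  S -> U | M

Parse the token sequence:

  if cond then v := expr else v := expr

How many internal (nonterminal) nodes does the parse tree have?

4

[S [M if cond then [M v := expr] else [M v := expr]]]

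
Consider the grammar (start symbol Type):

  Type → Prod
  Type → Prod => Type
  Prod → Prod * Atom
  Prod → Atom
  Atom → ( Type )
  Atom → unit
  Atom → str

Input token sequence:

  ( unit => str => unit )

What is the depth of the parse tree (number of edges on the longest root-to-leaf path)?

[Type [Prod [Atom ( [Type [Prod [Atom unit]] => [Type [Prod [Atom str]] => [Type [Prod [Atom unit]]]]] )]]]

8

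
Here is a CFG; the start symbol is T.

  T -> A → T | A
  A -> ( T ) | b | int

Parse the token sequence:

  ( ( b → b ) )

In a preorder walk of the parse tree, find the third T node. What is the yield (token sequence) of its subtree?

b → b

[T [A ( [T [A ( [T [A b] → [T [A b]]] )]] )]]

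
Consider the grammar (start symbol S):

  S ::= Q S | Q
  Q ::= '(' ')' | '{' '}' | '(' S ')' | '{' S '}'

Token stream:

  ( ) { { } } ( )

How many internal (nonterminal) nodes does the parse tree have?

8

[S [Q ( )] [S [Q { [S [Q { }]] }] [S [Q ( )]]]]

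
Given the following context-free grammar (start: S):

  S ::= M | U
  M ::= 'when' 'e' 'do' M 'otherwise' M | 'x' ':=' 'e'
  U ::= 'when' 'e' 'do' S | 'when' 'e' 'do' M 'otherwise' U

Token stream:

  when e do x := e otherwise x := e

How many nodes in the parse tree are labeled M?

3

[S [M when e do [M x := e] otherwise [M x := e]]]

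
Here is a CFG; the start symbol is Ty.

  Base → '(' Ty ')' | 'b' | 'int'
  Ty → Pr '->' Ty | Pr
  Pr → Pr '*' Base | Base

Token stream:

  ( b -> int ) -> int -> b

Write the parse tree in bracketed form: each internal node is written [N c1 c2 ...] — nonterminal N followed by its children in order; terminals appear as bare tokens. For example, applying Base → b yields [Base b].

Ty
Pr -> Ty
Base -> Ty
( Ty ) -> Ty
( Pr -> Ty ) -> Ty
( Base -> Ty ) -> Ty
( b -> Ty ) -> Ty
( b -> Pr ) -> Ty
( b -> Base ) -> Ty
( b -> int ) -> Ty
( b -> int ) -> Pr -> Ty
( b -> int ) -> Base -> Ty
( b -> int ) -> int -> Ty
( b -> int ) -> int -> Pr
( b -> int ) -> int -> Base
( b -> int ) -> int -> b

[Ty [Pr [Base ( [Ty [Pr [Base b]] -> [Ty [Pr [Base int]]]] )]] -> [Ty [Pr [Base int]] -> [Ty [Pr [Base b]]]]]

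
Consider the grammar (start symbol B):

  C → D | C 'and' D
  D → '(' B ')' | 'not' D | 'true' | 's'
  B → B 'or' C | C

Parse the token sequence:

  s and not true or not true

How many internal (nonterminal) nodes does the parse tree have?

[B [B [C [C [D s]] and [D not [D true]]]] or [C [D not [D true]]]]

10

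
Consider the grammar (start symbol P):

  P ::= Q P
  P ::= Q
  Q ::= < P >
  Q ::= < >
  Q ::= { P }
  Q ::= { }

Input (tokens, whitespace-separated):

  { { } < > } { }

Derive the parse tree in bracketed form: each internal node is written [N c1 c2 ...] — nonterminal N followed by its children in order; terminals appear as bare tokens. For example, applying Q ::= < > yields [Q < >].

P
Q P
{ P } P
{ Q P } P
{ { } P } P
{ { } Q } P
{ { } < > } P
{ { } < > } Q
{ { } < > } { }

[P [Q { [P [Q { }] [P [Q < >]]] }] [P [Q { }]]]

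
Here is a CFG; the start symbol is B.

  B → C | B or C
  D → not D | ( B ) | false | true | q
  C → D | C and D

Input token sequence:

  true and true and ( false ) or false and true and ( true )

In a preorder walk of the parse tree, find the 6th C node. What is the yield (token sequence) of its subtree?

false and true

[B [B [C [C [C [D true]] and [D true]] and [D ( [B [C [D false]]] )]]] or [C [C [C [D false]] and [D true]] and [D ( [B [C [D true]]] )]]]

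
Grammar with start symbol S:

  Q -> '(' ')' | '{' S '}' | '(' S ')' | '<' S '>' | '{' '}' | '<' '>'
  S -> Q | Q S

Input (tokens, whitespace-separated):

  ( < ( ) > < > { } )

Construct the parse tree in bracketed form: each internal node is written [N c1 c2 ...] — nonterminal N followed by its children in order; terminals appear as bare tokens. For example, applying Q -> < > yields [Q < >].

[S [Q ( [S [Q < [S [Q ( )]] >] [S [Q < >] [S [Q { }]]]] )]]

S
Q
( S )
( Q S )
( < S > S )
( < Q > S )
( < ( ) > S )
( < ( ) > Q S )
( < ( ) > < > S )
( < ( ) > < > Q )
( < ( ) > < > { } )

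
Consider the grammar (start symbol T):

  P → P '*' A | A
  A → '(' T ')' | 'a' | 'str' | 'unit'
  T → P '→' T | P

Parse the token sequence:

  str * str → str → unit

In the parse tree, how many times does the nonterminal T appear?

[T [P [P [A str]] * [A str]] → [T [P [A str]] → [T [P [A unit]]]]]

3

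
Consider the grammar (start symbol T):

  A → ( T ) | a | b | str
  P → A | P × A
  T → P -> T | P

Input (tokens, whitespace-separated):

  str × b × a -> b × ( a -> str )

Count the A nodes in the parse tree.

7

[T [P [P [P [A str]] × [A b]] × [A a]] -> [T [P [P [A b]] × [A ( [T [P [A a]] -> [T [P [A str]]]] )]]]]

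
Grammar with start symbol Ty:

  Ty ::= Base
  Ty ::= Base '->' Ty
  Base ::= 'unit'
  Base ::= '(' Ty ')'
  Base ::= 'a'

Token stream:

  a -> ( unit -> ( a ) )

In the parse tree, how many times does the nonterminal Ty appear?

5

[Ty [Base a] -> [Ty [Base ( [Ty [Base unit] -> [Ty [Base ( [Ty [Base a]] )]]] )]]]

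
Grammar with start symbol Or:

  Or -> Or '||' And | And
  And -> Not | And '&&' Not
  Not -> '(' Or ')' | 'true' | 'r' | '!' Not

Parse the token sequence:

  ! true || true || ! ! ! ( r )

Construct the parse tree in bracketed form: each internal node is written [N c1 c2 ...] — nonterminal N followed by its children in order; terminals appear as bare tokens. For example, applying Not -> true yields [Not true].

Or
Or || And
Or || And || And
And || And || And
Not || And || And
! Not || And || And
! true || And || And
! true || Not || And
! true || true || And
! true || true || Not
! true || true || ! Not
! true || true || ! ! Not
! true || true || ! ! ! Not
! true || true || ! ! ! ( Or )
! true || true || ! ! ! ( And )
! true || true || ! ! ! ( Not )
! true || true || ! ! ! ( r )

[Or [Or [Or [And [Not ! [Not true]]]] || [And [Not true]]] || [And [Not ! [Not ! [Not ! [Not ( [Or [And [Not r]]] )]]]]]]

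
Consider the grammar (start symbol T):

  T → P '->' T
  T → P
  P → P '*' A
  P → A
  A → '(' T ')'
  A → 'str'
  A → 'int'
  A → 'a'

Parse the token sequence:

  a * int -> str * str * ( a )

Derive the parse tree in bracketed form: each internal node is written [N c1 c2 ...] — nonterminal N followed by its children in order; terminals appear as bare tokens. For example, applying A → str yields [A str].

T
P -> T
P * A -> T
A * A -> T
a * A -> T
a * int -> T
a * int -> P
a * int -> P * A
a * int -> P * A * A
a * int -> A * A * A
a * int -> str * A * A
a * int -> str * str * A
a * int -> str * str * ( T )
a * int -> str * str * ( P )
a * int -> str * str * ( A )
a * int -> str * str * ( a )

[T [P [P [A a]] * [A int]] -> [T [P [P [P [A str]] * [A str]] * [A ( [T [P [A a]]] )]]]]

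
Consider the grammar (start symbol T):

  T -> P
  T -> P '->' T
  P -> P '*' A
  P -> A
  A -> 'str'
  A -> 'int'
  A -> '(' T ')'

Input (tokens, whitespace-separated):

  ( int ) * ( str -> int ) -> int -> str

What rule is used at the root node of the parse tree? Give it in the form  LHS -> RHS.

T -> P '->' T

[T [P [P [A ( [T [P [A int]]] )]] * [A ( [T [P [A str]] -> [T [P [A int]]]] )]] -> [T [P [A int]] -> [T [P [A str]]]]]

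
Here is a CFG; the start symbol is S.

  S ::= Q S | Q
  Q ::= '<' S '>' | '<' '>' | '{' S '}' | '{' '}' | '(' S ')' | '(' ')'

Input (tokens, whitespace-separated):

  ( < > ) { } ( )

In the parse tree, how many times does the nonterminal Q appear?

[S [Q ( [S [Q < >]] )] [S [Q { }] [S [Q ( )]]]]

4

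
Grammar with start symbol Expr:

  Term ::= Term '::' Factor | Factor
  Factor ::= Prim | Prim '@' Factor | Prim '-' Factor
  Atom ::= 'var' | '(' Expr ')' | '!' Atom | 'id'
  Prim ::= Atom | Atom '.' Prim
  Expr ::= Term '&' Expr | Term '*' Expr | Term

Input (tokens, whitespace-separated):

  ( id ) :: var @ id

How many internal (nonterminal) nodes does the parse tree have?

17

[Expr [Term [Term [Factor [Prim [Atom ( [Expr [Term [Factor [Prim [Atom id]]]]] )]]]] :: [Factor [Prim [Atom var]] @ [Factor [Prim [Atom id]]]]]]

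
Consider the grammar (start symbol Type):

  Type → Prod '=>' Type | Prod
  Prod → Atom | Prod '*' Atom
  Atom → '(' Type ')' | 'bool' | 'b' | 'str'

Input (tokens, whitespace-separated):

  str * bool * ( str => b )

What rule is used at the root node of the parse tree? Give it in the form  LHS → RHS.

[Type [Prod [Prod [Prod [Atom str]] * [Atom bool]] * [Atom ( [Type [Prod [Atom str]] => [Type [Prod [Atom b]]]] )]]]

Type → Prod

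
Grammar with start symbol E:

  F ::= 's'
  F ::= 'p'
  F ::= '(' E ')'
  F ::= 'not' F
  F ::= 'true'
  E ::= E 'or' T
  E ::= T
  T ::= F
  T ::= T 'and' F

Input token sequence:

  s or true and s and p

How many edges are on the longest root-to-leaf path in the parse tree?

[E [E [T [F s]]] or [T [T [T [F true]] and [F s]] and [F p]]]

5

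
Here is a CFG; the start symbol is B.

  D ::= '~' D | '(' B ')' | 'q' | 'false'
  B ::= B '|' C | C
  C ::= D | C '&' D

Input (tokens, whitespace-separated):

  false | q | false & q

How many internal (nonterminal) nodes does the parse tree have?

[B [B [B [C [D false]]] | [C [D q]]] | [C [C [D false]] & [D q]]]

11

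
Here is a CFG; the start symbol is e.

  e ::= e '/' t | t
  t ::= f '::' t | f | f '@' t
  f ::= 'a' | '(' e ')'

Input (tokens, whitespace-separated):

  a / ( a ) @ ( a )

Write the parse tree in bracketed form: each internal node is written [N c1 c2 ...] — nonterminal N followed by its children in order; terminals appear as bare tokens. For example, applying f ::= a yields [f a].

[e [e [t [f a]]] / [t [f ( [e [t [f a]]] )] @ [t [f ( [e [t [f a]]] )]]]]

e
e / t
t / t
f / t
a / t
a / f @ t
a / ( e ) @ t
a / ( t ) @ t
a / ( f ) @ t
a / ( a ) @ t
a / ( a ) @ f
a / ( a ) @ ( e )
a / ( a ) @ ( t )
a / ( a ) @ ( f )
a / ( a ) @ ( a )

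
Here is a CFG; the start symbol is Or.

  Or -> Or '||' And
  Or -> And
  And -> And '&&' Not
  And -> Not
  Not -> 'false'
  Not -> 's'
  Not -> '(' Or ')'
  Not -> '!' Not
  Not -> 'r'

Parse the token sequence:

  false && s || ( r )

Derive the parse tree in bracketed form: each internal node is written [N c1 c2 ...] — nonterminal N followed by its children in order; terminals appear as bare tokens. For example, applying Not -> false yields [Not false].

[Or [Or [And [And [Not false]] && [Not s]]] || [And [Not ( [Or [And [Not r]]] )]]]

Or
Or || And
And || And
And && Not || And
Not && Not || And
false && Not || And
false && s || And
false && s || Not
false && s || ( Or )
false && s || ( And )
false && s || ( Not )
false && s || ( r )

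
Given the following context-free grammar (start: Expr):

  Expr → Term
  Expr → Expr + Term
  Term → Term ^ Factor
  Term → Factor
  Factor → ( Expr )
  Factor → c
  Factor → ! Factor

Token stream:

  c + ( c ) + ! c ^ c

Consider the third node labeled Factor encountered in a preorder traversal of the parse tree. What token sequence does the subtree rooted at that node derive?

[Expr [Expr [Expr [Term [Factor c]]] + [Term [Factor ( [Expr [Term [Factor c]]] )]]] + [Term [Term [Factor ! [Factor c]]] ^ [Factor c]]]

c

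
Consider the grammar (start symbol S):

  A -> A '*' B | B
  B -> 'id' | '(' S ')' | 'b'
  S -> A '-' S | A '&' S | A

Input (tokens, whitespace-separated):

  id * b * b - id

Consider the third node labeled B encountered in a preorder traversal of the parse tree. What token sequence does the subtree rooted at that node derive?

[S [A [A [A [B id]] * [B b]] * [B b]] - [S [A [B id]]]]

b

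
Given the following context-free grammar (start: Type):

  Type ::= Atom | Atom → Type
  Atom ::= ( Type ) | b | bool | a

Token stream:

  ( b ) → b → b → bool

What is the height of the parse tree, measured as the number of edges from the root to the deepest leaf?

[Type [Atom ( [Type [Atom b]] )] → [Type [Atom b] → [Type [Atom b] → [Type [Atom bool]]]]]

5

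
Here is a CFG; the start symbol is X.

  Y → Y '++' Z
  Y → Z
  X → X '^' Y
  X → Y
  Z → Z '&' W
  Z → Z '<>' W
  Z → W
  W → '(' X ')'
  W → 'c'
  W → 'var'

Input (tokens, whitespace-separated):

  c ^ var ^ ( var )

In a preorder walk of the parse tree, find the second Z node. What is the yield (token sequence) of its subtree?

[X [X [X [Y [Z [W c]]]] ^ [Y [Z [W var]]]] ^ [Y [Z [W ( [X [Y [Z [W var]]]] )]]]]

var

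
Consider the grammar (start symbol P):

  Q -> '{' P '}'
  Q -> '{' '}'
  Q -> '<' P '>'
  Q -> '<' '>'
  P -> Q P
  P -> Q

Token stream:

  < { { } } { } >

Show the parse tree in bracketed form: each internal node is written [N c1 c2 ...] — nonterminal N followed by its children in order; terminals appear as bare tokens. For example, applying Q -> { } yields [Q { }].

[P [Q < [P [Q { [P [Q { }]] }] [P [Q { }]]] >]]

P
Q
< P >
< Q P >
< { P } P >
< { Q } P >
< { { } } P >
< { { } } Q >
< { { } } { } >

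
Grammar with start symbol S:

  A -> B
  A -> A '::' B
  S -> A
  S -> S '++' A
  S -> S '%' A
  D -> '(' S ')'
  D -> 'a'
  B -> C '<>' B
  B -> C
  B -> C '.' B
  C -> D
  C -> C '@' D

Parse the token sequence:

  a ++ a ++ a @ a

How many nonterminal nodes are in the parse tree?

17

[S [S [S [A [B [C [D a]]]]] ++ [A [B [C [D a]]]]] ++ [A [B [C [C [D a]] @ [D a]]]]]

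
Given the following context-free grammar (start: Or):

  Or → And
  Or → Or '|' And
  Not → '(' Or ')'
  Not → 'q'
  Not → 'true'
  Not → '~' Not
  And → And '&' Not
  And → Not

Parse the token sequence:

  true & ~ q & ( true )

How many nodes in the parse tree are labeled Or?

2

[Or [And [And [And [Not true]] & [Not ~ [Not q]]] & [Not ( [Or [And [Not true]]] )]]]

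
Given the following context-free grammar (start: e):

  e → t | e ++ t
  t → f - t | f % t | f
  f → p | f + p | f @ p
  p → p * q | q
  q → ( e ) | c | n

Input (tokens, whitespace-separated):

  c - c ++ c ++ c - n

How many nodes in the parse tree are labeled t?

[e [e [e [t [f [p [q c]]] - [t [f [p [q c]]]]]] ++ [t [f [p [q c]]]]] ++ [t [f [p [q c]]] - [t [f [p [q n]]]]]]

5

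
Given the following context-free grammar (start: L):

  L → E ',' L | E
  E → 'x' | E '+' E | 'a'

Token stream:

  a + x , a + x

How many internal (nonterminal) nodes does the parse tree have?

[L [E [E a] + [E x]] , [L [E [E a] + [E x]]]]

8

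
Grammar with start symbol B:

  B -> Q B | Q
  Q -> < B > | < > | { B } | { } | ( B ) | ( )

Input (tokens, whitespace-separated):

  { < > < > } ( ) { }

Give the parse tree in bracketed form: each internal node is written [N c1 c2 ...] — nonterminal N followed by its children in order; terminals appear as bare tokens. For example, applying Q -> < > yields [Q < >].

[B [Q { [B [Q < >] [B [Q < >]]] }] [B [Q ( )] [B [Q { }]]]]

B
Q B
{ B } B
{ Q B } B
{ < > B } B
{ < > Q } B
{ < > < > } B
{ < > < > } Q B
{ < > < > } ( ) B
{ < > < > } ( ) Q
{ < > < > } ( ) { }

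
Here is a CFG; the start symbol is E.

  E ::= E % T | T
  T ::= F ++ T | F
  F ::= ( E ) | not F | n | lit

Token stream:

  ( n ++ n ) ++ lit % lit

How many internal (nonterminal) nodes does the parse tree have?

[E [E [T [F ( [E [T [F n] ++ [T [F n]]]] )] ++ [T [F lit]]]] % [T [F lit]]]

13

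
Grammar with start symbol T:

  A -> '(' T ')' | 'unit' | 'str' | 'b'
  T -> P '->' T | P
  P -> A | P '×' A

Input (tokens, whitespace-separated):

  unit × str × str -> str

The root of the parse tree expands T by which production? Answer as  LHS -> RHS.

T -> P '->' T

[T [P [P [P [A unit]] × [A str]] × [A str]] -> [T [P [A str]]]]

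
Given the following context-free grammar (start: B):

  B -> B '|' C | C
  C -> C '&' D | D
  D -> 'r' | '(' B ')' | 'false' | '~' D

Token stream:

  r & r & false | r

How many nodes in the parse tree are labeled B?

2

[B [B [C [C [C [D r]] & [D r]] & [D false]]] | [C [D r]]]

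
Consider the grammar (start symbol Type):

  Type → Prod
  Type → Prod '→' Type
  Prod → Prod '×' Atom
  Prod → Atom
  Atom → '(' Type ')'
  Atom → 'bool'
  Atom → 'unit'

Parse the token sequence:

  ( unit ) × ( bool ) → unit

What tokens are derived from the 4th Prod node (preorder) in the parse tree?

[Type [Prod [Prod [Atom ( [Type [Prod [Atom unit]]] )]] × [Atom ( [Type [Prod [Atom bool]]] )]] → [Type [Prod [Atom unit]]]]

bool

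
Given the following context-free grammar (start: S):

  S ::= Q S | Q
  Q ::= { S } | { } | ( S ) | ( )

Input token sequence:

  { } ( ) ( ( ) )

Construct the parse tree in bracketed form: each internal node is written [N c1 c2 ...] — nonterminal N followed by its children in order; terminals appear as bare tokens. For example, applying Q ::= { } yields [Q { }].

S
Q S
{ } S
{ } Q S
{ } ( ) S
{ } ( ) Q
{ } ( ) ( S )
{ } ( ) ( Q )
{ } ( ) ( ( ) )

[S [Q { }] [S [Q ( )] [S [Q ( [S [Q ( )]] )]]]]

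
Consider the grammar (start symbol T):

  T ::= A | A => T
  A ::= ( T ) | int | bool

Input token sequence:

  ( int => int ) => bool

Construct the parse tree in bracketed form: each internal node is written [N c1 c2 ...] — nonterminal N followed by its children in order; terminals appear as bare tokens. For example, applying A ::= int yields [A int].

[T [A ( [T [A int] => [T [A int]]] )] => [T [A bool]]]

T
A => T
( T ) => T
( A => T ) => T
( int => T ) => T
( int => A ) => T
( int => int ) => T
( int => int ) => A
( int => int ) => bool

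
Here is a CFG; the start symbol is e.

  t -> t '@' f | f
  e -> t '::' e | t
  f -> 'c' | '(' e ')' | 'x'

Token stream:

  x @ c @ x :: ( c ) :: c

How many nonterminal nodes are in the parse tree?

[e [t [t [t [f x]] @ [f c]] @ [f x]] :: [e [t [f ( [e [t [f c]]] )]] :: [e [t [f c]]]]]

16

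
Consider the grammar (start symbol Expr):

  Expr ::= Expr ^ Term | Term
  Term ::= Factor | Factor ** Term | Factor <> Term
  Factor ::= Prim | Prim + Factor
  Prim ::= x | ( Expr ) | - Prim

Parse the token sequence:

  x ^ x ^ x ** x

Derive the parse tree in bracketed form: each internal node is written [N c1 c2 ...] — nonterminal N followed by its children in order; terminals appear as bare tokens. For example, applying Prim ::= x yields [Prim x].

[Expr [Expr [Expr [Term [Factor [Prim x]]]] ^ [Term [Factor [Prim x]]]] ^ [Term [Factor [Prim x]] ** [Term [Factor [Prim x]]]]]

Expr
Expr ^ Term
Expr ^ Term ^ Term
Term ^ Term ^ Term
Factor ^ Term ^ Term
Prim ^ Term ^ Term
x ^ Term ^ Term
x ^ Factor ^ Term
x ^ Prim ^ Term
x ^ x ^ Term
x ^ x ^ Factor ** Term
x ^ x ^ Prim ** Term
x ^ x ^ x ** Term
x ^ x ^ x ** Factor
x ^ x ^ x ** Prim
x ^ x ^ x ** x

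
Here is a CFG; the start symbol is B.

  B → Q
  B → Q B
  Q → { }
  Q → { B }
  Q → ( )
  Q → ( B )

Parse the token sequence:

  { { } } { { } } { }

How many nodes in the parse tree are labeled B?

5

[B [Q { [B [Q { }]] }] [B [Q { [B [Q { }]] }] [B [Q { }]]]]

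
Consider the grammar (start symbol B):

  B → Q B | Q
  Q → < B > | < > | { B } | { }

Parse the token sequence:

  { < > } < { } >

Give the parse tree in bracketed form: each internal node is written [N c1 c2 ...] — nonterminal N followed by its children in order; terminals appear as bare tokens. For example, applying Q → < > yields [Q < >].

[B [Q { [B [Q < >]] }] [B [Q < [B [Q { }]] >]]]

B
Q B
{ B } B
{ Q } B
{ < > } B
{ < > } Q
{ < > } < B >
{ < > } < Q >
{ < > } < { } >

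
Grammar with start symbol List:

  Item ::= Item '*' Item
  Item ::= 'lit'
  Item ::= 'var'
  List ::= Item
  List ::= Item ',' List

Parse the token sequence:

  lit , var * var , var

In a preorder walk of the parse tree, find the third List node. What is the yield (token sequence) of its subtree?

[List [Item lit] , [List [Item [Item var] * [Item var]] , [List [Item var]]]]

var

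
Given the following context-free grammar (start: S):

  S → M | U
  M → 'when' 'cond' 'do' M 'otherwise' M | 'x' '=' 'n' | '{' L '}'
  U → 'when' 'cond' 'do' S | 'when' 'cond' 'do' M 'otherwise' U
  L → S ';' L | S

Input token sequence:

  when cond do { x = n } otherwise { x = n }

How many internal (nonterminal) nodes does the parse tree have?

10

[S [M when cond do [M { [L [S [M x = n]]] }] otherwise [M { [L [S [M x = n]]] }]]]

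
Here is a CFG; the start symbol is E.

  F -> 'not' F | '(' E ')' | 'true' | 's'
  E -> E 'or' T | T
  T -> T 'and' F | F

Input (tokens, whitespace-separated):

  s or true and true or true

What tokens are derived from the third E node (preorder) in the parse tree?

[E [E [E [T [F s]]] or [T [T [F true]] and [F true]]] or [T [F true]]]

s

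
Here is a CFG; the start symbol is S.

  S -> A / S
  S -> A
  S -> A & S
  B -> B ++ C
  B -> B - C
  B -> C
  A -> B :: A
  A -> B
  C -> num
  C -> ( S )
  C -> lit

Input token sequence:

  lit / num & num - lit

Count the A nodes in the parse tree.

[S [A [B [C lit]]] / [S [A [B [C num]]] & [S [A [B [B [C num]] - [C lit]]]]]]

3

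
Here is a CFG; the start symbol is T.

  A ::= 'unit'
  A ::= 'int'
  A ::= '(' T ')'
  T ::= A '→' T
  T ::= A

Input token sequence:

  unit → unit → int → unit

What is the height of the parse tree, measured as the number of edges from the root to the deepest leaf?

5

[T [A unit] → [T [A unit] → [T [A int] → [T [A unit]]]]]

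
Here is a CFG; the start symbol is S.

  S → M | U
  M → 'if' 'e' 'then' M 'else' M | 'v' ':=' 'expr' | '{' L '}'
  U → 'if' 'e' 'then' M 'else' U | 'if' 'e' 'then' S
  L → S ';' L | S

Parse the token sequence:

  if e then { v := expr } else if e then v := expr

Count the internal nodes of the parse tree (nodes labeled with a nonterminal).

9

[S [U if e then [M { [L [S [M v := expr]]] }] else [U if e then [S [M v := expr]]]]]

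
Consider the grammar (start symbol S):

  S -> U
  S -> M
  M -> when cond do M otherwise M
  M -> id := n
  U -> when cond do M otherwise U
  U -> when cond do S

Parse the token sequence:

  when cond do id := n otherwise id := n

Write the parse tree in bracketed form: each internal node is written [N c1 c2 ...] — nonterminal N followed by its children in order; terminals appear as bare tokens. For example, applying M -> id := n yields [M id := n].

[S [M when cond do [M id := n] otherwise [M id := n]]]

S
M
when cond do M otherwise M
when cond do id := n otherwise M
when cond do id := n otherwise id := n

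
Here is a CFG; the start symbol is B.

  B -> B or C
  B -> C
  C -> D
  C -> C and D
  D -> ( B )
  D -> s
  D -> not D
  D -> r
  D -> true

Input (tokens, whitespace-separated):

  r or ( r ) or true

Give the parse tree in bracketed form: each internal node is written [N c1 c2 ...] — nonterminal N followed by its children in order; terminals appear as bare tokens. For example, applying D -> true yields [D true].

[B [B [B [C [D r]]] or [C [D ( [B [C [D r]]] )]]] or [C [D true]]]

B
B or C
B or C or C
C or C or C
D or C or C
r or C or C
r or D or C
r or ( B ) or C
r or ( C ) or C
r or ( D ) or C
r or ( r ) or C
r or ( r ) or D
r or ( r ) or true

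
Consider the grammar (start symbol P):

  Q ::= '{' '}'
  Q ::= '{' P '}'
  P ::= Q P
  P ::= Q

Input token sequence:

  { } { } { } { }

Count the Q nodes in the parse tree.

4

[P [Q { }] [P [Q { }] [P [Q { }] [P [Q { }]]]]]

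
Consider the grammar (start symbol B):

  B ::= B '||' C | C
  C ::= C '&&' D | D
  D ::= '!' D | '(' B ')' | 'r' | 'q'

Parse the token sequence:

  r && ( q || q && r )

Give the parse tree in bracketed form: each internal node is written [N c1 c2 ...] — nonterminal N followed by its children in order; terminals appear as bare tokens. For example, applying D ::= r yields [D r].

[B [C [C [D r]] && [D ( [B [B [C [D q]]] || [C [C [D q]] && [D r]]] )]]]

B
C
C && D
D && D
r && D
r && ( B )
r && ( B || C )
r && ( C || C )
r && ( D || C )
r && ( q || C )
r && ( q || C && D )
r && ( q || D && D )
r && ( q || q && D )
r && ( q || q && r )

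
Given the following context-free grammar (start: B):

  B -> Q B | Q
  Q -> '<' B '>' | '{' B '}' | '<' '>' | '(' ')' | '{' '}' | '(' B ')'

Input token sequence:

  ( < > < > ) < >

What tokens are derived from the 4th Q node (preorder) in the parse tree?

< >

[B [Q ( [B [Q < >] [B [Q < >]]] )] [B [Q < >]]]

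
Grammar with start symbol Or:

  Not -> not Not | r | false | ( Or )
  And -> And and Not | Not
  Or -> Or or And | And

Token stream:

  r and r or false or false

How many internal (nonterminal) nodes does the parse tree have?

11

[Or [Or [Or [And [And [Not r]] and [Not r]]] or [And [Not false]]] or [And [Not false]]]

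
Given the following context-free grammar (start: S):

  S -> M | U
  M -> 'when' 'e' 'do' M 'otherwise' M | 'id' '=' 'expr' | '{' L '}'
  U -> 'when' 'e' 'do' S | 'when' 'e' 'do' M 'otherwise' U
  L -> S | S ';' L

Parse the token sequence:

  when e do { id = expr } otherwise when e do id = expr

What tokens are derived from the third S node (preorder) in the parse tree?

[S [U when e do [M { [L [S [M id = expr]]] }] otherwise [U when e do [S [M id = expr]]]]]

id = expr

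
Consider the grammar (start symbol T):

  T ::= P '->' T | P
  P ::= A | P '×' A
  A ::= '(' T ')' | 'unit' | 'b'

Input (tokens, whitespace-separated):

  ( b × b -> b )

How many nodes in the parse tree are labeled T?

3

[T [P [A ( [T [P [P [A b]] × [A b]] -> [T [P [A b]]]] )]]]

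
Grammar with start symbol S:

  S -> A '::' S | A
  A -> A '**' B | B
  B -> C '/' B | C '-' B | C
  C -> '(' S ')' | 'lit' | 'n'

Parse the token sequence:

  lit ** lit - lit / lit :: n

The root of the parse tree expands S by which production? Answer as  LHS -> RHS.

S -> A '::' S

[S [A [A [B [C lit]]] ** [B [C lit] - [B [C lit] / [B [C lit]]]]] :: [S [A [B [C n]]]]]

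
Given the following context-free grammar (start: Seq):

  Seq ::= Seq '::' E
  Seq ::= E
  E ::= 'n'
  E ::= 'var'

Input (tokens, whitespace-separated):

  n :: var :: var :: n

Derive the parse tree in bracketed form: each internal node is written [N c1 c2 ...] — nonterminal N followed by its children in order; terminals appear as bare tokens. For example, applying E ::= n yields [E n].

Seq
Seq :: E
Seq :: E :: E
Seq :: E :: E :: E
E :: E :: E :: E
n :: E :: E :: E
n :: var :: E :: E
n :: var :: var :: E
n :: var :: var :: n

[Seq [Seq [Seq [Seq [E n]] :: [E var]] :: [E var]] :: [E n]]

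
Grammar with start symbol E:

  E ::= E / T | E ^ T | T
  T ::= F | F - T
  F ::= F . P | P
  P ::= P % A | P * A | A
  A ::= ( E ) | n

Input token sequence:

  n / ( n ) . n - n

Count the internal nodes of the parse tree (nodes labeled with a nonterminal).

[E [E [T [F [P [A n]]]]] / [T [F [F [P [A ( [E [T [F [P [A n]]]]] )]]] . [P [A n]]] - [T [F [P [A n]]]]]]

22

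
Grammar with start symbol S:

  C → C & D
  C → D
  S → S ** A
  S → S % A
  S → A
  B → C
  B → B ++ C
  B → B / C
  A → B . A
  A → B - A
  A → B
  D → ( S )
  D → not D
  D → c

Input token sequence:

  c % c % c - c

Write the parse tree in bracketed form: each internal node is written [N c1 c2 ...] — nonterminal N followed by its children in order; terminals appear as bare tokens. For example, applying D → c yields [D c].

S
S % A
S % A % A
A % A % A
B % A % A
C % A % A
D % A % A
c % A % A
c % B % A
c % C % A
c % D % A
c % c % A
c % c % B - A
c % c % C - A
c % c % D - A
c % c % c - A
c % c % c - B
c % c % c - C
c % c % c - D
c % c % c - c

[S [S [S [A [B [C [D c]]]]] % [A [B [C [D c]]]]] % [A [B [C [D c]]] - [A [B [C [D c]]]]]]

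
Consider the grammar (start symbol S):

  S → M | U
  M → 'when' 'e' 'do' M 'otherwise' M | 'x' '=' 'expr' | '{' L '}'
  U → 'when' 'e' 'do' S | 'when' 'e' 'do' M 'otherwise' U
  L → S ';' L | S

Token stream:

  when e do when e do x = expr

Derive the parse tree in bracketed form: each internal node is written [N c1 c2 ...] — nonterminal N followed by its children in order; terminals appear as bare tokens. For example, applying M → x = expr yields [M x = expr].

S
U
when e do S
when e do U
when e do when e do S
when e do when e do M
when e do when e do x = expr

[S [U when e do [S [U when e do [S [M x = expr]]]]]]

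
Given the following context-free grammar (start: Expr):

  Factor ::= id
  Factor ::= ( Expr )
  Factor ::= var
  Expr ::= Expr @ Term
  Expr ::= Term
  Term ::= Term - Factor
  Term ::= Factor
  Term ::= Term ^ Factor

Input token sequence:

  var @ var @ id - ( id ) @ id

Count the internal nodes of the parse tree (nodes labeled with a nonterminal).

17

[Expr [Expr [Expr [Expr [Term [Factor var]]] @ [Term [Factor var]]] @ [Term [Term [Factor id]] - [Factor ( [Expr [Term [Factor id]]] )]]] @ [Term [Factor id]]]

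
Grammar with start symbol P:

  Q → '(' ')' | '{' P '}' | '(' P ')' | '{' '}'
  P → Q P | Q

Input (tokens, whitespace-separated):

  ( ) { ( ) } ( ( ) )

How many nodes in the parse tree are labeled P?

5

[P [Q ( )] [P [Q { [P [Q ( )]] }] [P [Q ( [P [Q ( )]] )]]]]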